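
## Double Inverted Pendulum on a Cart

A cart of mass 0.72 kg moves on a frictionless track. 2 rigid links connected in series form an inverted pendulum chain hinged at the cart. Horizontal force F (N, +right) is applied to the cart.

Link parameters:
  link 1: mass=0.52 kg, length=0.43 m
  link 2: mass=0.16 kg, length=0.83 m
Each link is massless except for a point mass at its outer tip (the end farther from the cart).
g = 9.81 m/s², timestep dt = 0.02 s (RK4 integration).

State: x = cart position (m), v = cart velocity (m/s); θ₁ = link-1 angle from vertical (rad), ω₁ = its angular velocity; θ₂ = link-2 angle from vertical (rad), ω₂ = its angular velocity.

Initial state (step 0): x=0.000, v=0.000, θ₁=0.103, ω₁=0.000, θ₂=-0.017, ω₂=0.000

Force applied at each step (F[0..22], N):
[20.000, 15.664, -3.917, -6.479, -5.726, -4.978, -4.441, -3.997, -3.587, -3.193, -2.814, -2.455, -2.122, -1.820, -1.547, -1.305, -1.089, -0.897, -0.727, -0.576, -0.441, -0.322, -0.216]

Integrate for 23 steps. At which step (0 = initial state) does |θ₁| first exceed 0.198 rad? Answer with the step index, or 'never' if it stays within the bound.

Answer: never

Derivation:
apply F[0]=+20.000 → step 1: x=0.005, v=0.533, θ₁=0.091, ω₁=-1.168, θ₂=-0.017, ω₂=-0.044
apply F[1]=+15.664 → step 2: x=0.020, v=0.953, θ₁=0.059, ω₁=-2.094, θ₂=-0.019, ω₂=-0.075
apply F[2]=-3.917 → step 3: x=0.038, v=0.839, θ₁=0.020, ω₁=-1.803, θ₂=-0.020, ω₂=-0.089
apply F[3]=-6.479 → step 4: x=0.053, v=0.658, θ₁=-0.012, ω₁=-1.379, θ₂=-0.022, ω₂=-0.096
apply F[4]=-5.726 → step 5: x=0.065, v=0.503, θ₁=-0.036, ω₁=-1.030, θ₂=-0.024, ω₂=-0.096
apply F[5]=-4.978 → step 6: x=0.073, v=0.373, θ₁=-0.054, ω₁=-0.752, θ₂=-0.026, ω₂=-0.089
apply F[6]=-4.441 → step 7: x=0.080, v=0.261, θ₁=-0.066, ω₁=-0.524, θ₂=-0.028, ω₂=-0.079
apply F[7]=-3.997 → step 8: x=0.084, v=0.164, θ₁=-0.075, ω₁=-0.337, θ₂=-0.029, ω₂=-0.065
apply F[8]=-3.587 → step 9: x=0.086, v=0.079, θ₁=-0.080, ω₁=-0.182, θ₂=-0.030, ω₂=-0.050
apply F[9]=-3.193 → step 10: x=0.087, v=0.006, θ₁=-0.083, ω₁=-0.057, θ₂=-0.031, ω₂=-0.034
apply F[10]=-2.814 → step 11: x=0.087, v=-0.057, θ₁=-0.083, ω₁=0.042, θ₂=-0.032, ω₂=-0.018
apply F[11]=-2.455 → step 12: x=0.085, v=-0.109, θ₁=-0.081, ω₁=0.120, θ₂=-0.032, ω₂=-0.002
apply F[12]=-2.122 → step 13: x=0.082, v=-0.153, θ₁=-0.078, ω₁=0.179, θ₂=-0.032, ω₂=0.013
apply F[13]=-1.820 → step 14: x=0.079, v=-0.190, θ₁=-0.074, ω₁=0.222, θ₂=-0.031, ω₂=0.027
apply F[14]=-1.547 → step 15: x=0.075, v=-0.219, θ₁=-0.069, ω₁=0.252, θ₂=-0.031, ω₂=0.040
apply F[15]=-1.305 → step 16: x=0.070, v=-0.243, θ₁=-0.064, ω₁=0.272, θ₂=-0.030, ω₂=0.051
apply F[16]=-1.089 → step 17: x=0.065, v=-0.262, θ₁=-0.059, ω₁=0.283, θ₂=-0.029, ω₂=0.061
apply F[17]=-0.897 → step 18: x=0.060, v=-0.277, θ₁=-0.053, ω₁=0.288, θ₂=-0.027, ω₂=0.070
apply F[18]=-0.727 → step 19: x=0.054, v=-0.288, θ₁=-0.047, ω₁=0.287, θ₂=-0.026, ω₂=0.077
apply F[19]=-0.576 → step 20: x=0.048, v=-0.295, θ₁=-0.042, ω₁=0.282, θ₂=-0.024, ω₂=0.083
apply F[20]=-0.441 → step 21: x=0.042, v=-0.300, θ₁=-0.036, ω₁=0.274, θ₂=-0.023, ω₂=0.087
apply F[21]=-0.322 → step 22: x=0.036, v=-0.303, θ₁=-0.031, ω₁=0.264, θ₂=-0.021, ω₂=0.091
apply F[22]=-0.216 → step 23: x=0.030, v=-0.304, θ₁=-0.025, ω₁=0.252, θ₂=-0.019, ω₂=0.093
max |θ₁| = 0.103 ≤ 0.198 over all 24 states.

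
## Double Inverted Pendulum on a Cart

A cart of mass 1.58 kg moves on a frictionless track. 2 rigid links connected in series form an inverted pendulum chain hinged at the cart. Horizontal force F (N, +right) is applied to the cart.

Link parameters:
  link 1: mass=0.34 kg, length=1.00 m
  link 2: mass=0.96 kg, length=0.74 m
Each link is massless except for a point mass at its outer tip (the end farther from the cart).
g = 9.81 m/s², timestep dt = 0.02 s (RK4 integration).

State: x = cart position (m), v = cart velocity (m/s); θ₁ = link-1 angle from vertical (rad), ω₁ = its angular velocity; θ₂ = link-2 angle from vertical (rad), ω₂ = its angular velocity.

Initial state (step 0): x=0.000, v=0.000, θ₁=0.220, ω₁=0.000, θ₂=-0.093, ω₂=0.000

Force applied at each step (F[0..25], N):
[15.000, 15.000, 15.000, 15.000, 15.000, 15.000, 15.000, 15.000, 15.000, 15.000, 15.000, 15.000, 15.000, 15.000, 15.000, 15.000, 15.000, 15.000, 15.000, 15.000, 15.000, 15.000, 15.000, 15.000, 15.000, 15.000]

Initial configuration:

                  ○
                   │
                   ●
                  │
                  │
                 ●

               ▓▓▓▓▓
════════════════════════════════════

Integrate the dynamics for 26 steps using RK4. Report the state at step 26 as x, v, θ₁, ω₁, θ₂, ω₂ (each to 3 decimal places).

apply F[0]=+15.000 → step 1: x=0.002, v=0.158, θ₁=0.220, ω₁=0.036, θ₂=-0.096, ω₂=-0.284
apply F[1]=+15.000 → step 2: x=0.006, v=0.316, θ₁=0.221, ω₁=0.072, θ₂=-0.104, ω₂=-0.569
apply F[2]=+15.000 → step 3: x=0.014, v=0.475, θ₁=0.223, ω₁=0.106, θ₂=-0.119, ω₂=-0.855
apply F[3]=+15.000 → step 4: x=0.025, v=0.636, θ₁=0.226, ω₁=0.138, θ₂=-0.139, ω₂=-1.144
apply F[4]=+15.000 → step 5: x=0.040, v=0.797, θ₁=0.229, ω₁=0.165, θ₂=-0.164, ω₂=-1.434
apply F[5]=+15.000 → step 6: x=0.057, v=0.961, θ₁=0.232, ω₁=0.184, θ₂=-0.196, ω₂=-1.722
apply F[6]=+15.000 → step 7: x=0.078, v=1.127, θ₁=0.236, ω₁=0.191, θ₂=-0.233, ω₂=-2.006
apply F[7]=+15.000 → step 8: x=0.102, v=1.294, θ₁=0.240, ω₁=0.184, θ₂=-0.276, ω₂=-2.283
apply F[8]=+15.000 → step 9: x=0.130, v=1.464, θ₁=0.243, ω₁=0.158, θ₂=-0.324, ω₂=-2.550
apply F[9]=+15.000 → step 10: x=0.161, v=1.637, θ₁=0.246, ω₁=0.110, θ₂=-0.378, ω₂=-2.806
apply F[10]=+15.000 → step 11: x=0.195, v=1.811, θ₁=0.247, ω₁=0.038, θ₂=-0.437, ω₂=-3.050
apply F[11]=+15.000 → step 12: x=0.233, v=1.987, θ₁=0.247, ω₁=-0.062, θ₂=-0.500, ω₂=-3.280
apply F[12]=+15.000 → step 13: x=0.275, v=2.165, θ₁=0.245, ω₁=-0.190, θ₂=-0.568, ω₂=-3.498
apply F[13]=+15.000 → step 14: x=0.320, v=2.344, θ₁=0.239, ω₁=-0.348, θ₂=-0.640, ω₂=-3.705
apply F[14]=+15.000 → step 15: x=0.369, v=2.525, θ₁=0.231, ω₁=-0.538, θ₂=-0.716, ω₂=-3.901
apply F[15]=+15.000 → step 16: x=0.421, v=2.707, θ₁=0.218, ω₁=-0.761, θ₂=-0.796, ω₂=-4.085
apply F[16]=+15.000 → step 17: x=0.477, v=2.890, θ₁=0.200, ω₁=-1.017, θ₂=-0.879, ω₂=-4.256
apply F[17]=+15.000 → step 18: x=0.537, v=3.075, θ₁=0.177, ω₁=-1.308, θ₂=-0.966, ω₂=-4.410
apply F[18]=+15.000 → step 19: x=0.600, v=3.261, θ₁=0.147, ω₁=-1.634, θ₂=-1.055, ω₂=-4.544
apply F[19]=+15.000 → step 20: x=0.667, v=3.449, θ₁=0.111, ω₁=-1.993, θ₂=-1.147, ω₂=-4.650
apply F[20]=+15.000 → step 21: x=0.738, v=3.638, θ₁=0.067, ω₁=-2.384, θ₂=-1.241, ω₂=-4.717
apply F[21]=+15.000 → step 22: x=0.813, v=3.827, θ₁=0.016, ω₁=-2.800, θ₂=-1.336, ω₂=-4.733
apply F[22]=+15.000 → step 23: x=0.891, v=4.017, θ₁=-0.045, ω₁=-3.236, θ₂=-1.430, ω₂=-4.682
apply F[23]=+15.000 → step 24: x=0.973, v=4.205, θ₁=-0.114, ω₁=-3.681, θ₂=-1.523, ω₂=-4.547
apply F[24]=+15.000 → step 25: x=1.059, v=4.389, θ₁=-0.192, ω₁=-4.125, θ₂=-1.611, ω₂=-4.313
apply F[25]=+15.000 → step 26: x=1.149, v=4.566, θ₁=-0.279, ω₁=-4.558, θ₂=-1.694, ω₂=-3.965

Answer: x=1.149, v=4.566, θ₁=-0.279, ω₁=-4.558, θ₂=-1.694, ω₂=-3.965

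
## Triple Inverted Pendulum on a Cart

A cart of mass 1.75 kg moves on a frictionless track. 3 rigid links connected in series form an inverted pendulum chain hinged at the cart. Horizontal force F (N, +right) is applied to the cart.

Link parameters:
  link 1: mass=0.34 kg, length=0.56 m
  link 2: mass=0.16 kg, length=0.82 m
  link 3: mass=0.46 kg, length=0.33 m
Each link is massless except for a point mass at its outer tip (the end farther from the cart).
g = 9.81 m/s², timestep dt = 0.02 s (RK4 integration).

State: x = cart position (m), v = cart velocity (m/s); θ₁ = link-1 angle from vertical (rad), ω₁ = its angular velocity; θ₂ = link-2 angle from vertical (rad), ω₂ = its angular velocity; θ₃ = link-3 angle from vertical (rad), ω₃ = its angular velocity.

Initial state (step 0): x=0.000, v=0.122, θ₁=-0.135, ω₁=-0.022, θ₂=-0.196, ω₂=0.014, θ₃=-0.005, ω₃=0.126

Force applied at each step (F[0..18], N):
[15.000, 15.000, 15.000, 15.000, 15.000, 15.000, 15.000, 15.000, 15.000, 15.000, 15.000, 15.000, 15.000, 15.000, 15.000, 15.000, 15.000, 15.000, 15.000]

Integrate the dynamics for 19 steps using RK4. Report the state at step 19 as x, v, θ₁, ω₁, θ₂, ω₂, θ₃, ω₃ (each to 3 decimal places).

Answer: x=0.650, v=2.884, θ₁=-1.439, ω₁=-6.001, θ₂=-0.435, ω₂=-1.760, θ₃=0.192, ω₃=-3.582

Derivation:
apply F[0]=+15.000 → step 1: x=0.004, v=0.305, θ₁=-0.139, ω₁=-0.364, θ₂=-0.197, ω₂=-0.118, θ₃=0.001, ω₃=0.467
apply F[1]=+15.000 → step 2: x=0.012, v=0.488, θ₁=-0.150, ω₁=-0.712, θ₂=-0.201, ω₂=-0.247, θ₃=0.014, ω₃=0.812
apply F[2]=+15.000 → step 3: x=0.024, v=0.672, θ₁=-0.167, ω₁=-1.072, θ₂=-0.207, ω₂=-0.367, θ₃=0.033, ω₃=1.154
apply F[3]=+15.000 → step 4: x=0.039, v=0.855, θ₁=-0.193, ω₁=-1.445, θ₂=-0.215, ω₂=-0.473, θ₃=0.060, ω₃=1.483
apply F[4]=+15.000 → step 5: x=0.058, v=1.038, θ₁=-0.225, ω₁=-1.833, θ₂=-0.226, ω₂=-0.557, θ₃=0.092, ω₃=1.777
apply F[5]=+15.000 → step 6: x=0.081, v=1.219, θ₁=-0.266, ω₁=-2.234, θ₂=-0.237, ω₂=-0.611, θ₃=0.130, ω₃=2.008
apply F[6]=+15.000 → step 7: x=0.107, v=1.397, θ₁=-0.315, ω₁=-2.644, θ₂=-0.250, ω₂=-0.633, θ₃=0.172, ω₃=2.147
apply F[7]=+15.000 → step 8: x=0.136, v=1.572, θ₁=-0.372, ω₁=-3.056, θ₂=-0.262, ω₂=-0.623, θ₃=0.216, ω₃=2.172
apply F[8]=+15.000 → step 9: x=0.170, v=1.740, θ₁=-0.437, ω₁=-3.462, θ₂=-0.275, ω₂=-0.590, θ₃=0.258, ω₃=2.071
apply F[9]=+15.000 → step 10: x=0.206, v=1.901, θ₁=-0.510, ω₁=-3.855, θ₂=-0.286, ω₂=-0.547, θ₃=0.298, ω₃=1.841
apply F[10]=+15.000 → step 11: x=0.246, v=2.054, θ₁=-0.591, ω₁=-4.225, θ₂=-0.297, ω₂=-0.510, θ₃=0.331, ω₃=1.489
apply F[11]=+15.000 → step 12: x=0.288, v=2.196, θ₁=-0.679, ω₁=-4.568, θ₂=-0.307, ω₂=-0.497, θ₃=0.356, ω₃=1.030
apply F[12]=+15.000 → step 13: x=0.333, v=2.327, θ₁=-0.773, ω₁=-4.878, θ₂=-0.317, ω₂=-0.522, θ₃=0.372, ω₃=0.482
apply F[13]=+15.000 → step 14: x=0.381, v=2.446, θ₁=-0.874, ω₁=-5.152, θ₂=-0.328, ω₂=-0.596, θ₃=0.375, ω₃=-0.131
apply F[14]=+15.000 → step 15: x=0.431, v=2.553, θ₁=-0.979, ω₁=-5.391, θ₂=-0.341, ω₂=-0.725, θ₃=0.366, ω₃=-0.788
apply F[15]=+15.000 → step 16: x=0.483, v=2.650, θ₁=-1.089, ω₁=-5.595, θ₂=-0.357, ω₂=-0.910, θ₃=0.344, ω₃=-1.472
apply F[16]=+15.000 → step 17: x=0.537, v=2.737, θ₁=-1.203, ω₁=-5.765, θ₂=-0.378, ω₂=-1.148, θ₃=0.307, ω₃=-2.169
apply F[17]=+15.000 → step 18: x=0.593, v=2.814, θ₁=-1.320, ω₁=-5.901, θ₂=-0.403, ω₂=-1.434, θ₃=0.257, ω₃=-2.873
apply F[18]=+15.000 → step 19: x=0.650, v=2.884, θ₁=-1.439, ω₁=-6.001, θ₂=-0.435, ω₂=-1.760, θ₃=0.192, ω₃=-3.582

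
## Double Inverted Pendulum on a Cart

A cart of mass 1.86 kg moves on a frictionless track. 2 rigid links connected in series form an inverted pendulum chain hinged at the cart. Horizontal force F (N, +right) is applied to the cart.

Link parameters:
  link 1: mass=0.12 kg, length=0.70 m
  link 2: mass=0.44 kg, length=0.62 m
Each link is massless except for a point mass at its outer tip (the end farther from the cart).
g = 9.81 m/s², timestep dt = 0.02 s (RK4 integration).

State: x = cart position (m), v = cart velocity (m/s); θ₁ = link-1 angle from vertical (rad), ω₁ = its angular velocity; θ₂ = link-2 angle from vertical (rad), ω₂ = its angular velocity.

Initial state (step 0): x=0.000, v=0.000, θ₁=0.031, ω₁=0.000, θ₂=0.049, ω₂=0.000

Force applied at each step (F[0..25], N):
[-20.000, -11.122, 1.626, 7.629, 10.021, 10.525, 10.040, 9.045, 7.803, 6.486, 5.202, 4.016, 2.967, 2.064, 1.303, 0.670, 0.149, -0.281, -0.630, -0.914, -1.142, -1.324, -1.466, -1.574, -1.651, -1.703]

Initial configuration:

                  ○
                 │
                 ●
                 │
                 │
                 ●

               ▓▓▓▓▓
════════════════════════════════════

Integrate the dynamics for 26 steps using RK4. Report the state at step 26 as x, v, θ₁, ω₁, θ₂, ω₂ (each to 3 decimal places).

Answer: x=0.121, v=0.350, θ₁=-0.012, ω₁=-0.139, θ₂=-0.005, ω₂=-0.134

Derivation:
apply F[0]=-20.000 → step 1: x=-0.002, v=-0.217, θ₁=0.034, ω₁=0.302, θ₂=0.049, ω₂=0.024
apply F[1]=-11.122 → step 2: x=-0.008, v=-0.339, θ₁=0.042, ω₁=0.474, θ₂=0.050, ω₂=0.041
apply F[2]=+1.626 → step 3: x=-0.014, v=-0.324, θ₁=0.051, ω₁=0.462, θ₂=0.051, ω₂=0.047
apply F[3]=+7.629 → step 4: x=-0.020, v=-0.245, θ₁=0.059, ω₁=0.370, θ₂=0.052, ω₂=0.041
apply F[4]=+10.021 → step 5: x=-0.024, v=-0.141, θ₁=0.066, ω₁=0.250, θ₂=0.052, ω₂=0.025
apply F[5]=+10.525 → step 6: x=-0.026, v=-0.032, θ₁=0.069, ω₁=0.130, θ₂=0.053, ω₂=0.002
apply F[6]=+10.040 → step 7: x=-0.025, v=0.072, θ₁=0.071, ω₁=0.020, θ₂=0.052, ω₂=-0.025
apply F[7]=+9.045 → step 8: x=-0.023, v=0.165, θ₁=0.070, ω₁=-0.072, θ₂=0.052, ω₂=-0.054
apply F[8]=+7.803 → step 9: x=-0.019, v=0.244, θ₁=0.068, ω₁=-0.147, θ₂=0.050, ω₂=-0.081
apply F[9]=+6.486 → step 10: x=-0.013, v=0.310, θ₁=0.065, ω₁=-0.205, θ₂=0.048, ω₂=-0.107
apply F[10]=+5.202 → step 11: x=-0.007, v=0.362, θ₁=0.060, ω₁=-0.246, θ₂=0.046, ω₂=-0.130
apply F[11]=+4.016 → step 12: x=0.001, v=0.402, θ₁=0.055, ω₁=-0.273, θ₂=0.043, ω₂=-0.149
apply F[12]=+2.967 → step 13: x=0.009, v=0.431, θ₁=0.049, ω₁=-0.289, θ₂=0.040, ω₂=-0.164
apply F[13]=+2.064 → step 14: x=0.018, v=0.450, θ₁=0.044, ω₁=-0.295, θ₂=0.037, ω₂=-0.176
apply F[14]=+1.303 → step 15: x=0.027, v=0.462, θ₁=0.038, ω₁=-0.295, θ₂=0.033, ω₂=-0.184
apply F[15]=+0.670 → step 16: x=0.037, v=0.467, θ₁=0.032, ω₁=-0.289, θ₂=0.029, ω₂=-0.189
apply F[16]=+0.149 → step 17: x=0.046, v=0.467, θ₁=0.026, ω₁=-0.279, θ₂=0.026, ω₂=-0.191
apply F[17]=-0.281 → step 18: x=0.055, v=0.463, θ₁=0.021, ω₁=-0.267, θ₂=0.022, ω₂=-0.191
apply F[18]=-0.630 → step 19: x=0.064, v=0.455, θ₁=0.015, ω₁=-0.252, θ₂=0.018, ω₂=-0.188
apply F[19]=-0.914 → step 20: x=0.073, v=0.444, θ₁=0.011, ω₁=-0.237, θ₂=0.014, ω₂=-0.184
apply F[20]=-1.142 → step 21: x=0.082, v=0.431, θ₁=0.006, ω₁=-0.220, θ₂=0.011, ω₂=-0.178
apply F[21]=-1.324 → step 22: x=0.091, v=0.417, θ₁=0.002, ω₁=-0.204, θ₂=0.007, ω₂=-0.170
apply F[22]=-1.466 → step 23: x=0.099, v=0.401, θ₁=-0.002, ω₁=-0.187, θ₂=0.004, ω₂=-0.162
apply F[23]=-1.574 → step 24: x=0.107, v=0.385, θ₁=-0.006, ω₁=-0.171, θ₂=0.001, ω₂=-0.153
apply F[24]=-1.651 → step 25: x=0.114, v=0.367, θ₁=-0.009, ω₁=-0.155, θ₂=-0.002, ω₂=-0.144
apply F[25]=-1.703 → step 26: x=0.121, v=0.350, θ₁=-0.012, ω₁=-0.139, θ₂=-0.005, ω₂=-0.134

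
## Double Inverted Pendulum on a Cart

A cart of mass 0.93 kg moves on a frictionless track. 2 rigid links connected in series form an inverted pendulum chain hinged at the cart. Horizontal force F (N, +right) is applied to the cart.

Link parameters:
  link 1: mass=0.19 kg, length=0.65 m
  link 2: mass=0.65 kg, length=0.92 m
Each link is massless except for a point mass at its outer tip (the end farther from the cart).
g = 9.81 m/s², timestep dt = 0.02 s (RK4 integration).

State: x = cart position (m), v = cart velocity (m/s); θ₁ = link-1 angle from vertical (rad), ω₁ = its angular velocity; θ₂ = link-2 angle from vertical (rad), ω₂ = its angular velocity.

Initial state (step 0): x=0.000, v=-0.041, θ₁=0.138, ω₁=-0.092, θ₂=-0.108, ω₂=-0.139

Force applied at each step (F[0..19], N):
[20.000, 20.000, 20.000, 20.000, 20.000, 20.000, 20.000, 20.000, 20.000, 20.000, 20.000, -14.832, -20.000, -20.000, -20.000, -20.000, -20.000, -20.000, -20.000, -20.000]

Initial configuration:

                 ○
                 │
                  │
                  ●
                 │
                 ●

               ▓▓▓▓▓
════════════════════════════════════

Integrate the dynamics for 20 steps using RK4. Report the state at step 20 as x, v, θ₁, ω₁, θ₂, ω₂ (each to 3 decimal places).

Answer: x=0.971, v=0.911, θ₁=-1.323, ω₁=-5.243, θ₂=-0.507, ω₂=-0.406

Derivation:
apply F[0]=+20.000 → step 1: x=0.003, v=0.364, θ₁=0.133, ω₁=-0.413, θ₂=-0.113, ω₂=-0.380
apply F[1]=+20.000 → step 2: x=0.015, v=0.771, θ₁=0.121, ω₁=-0.751, θ₂=-0.123, ω₂=-0.612
apply F[2]=+20.000 → step 3: x=0.034, v=1.182, θ₁=0.103, ω₁=-1.120, θ₂=-0.138, ω₂=-0.826
apply F[3]=+20.000 → step 4: x=0.062, v=1.599, θ₁=0.076, ω₁=-1.536, θ₂=-0.156, ω₂=-1.014
apply F[4]=+20.000 → step 5: x=0.098, v=2.021, θ₁=0.041, ω₁=-2.012, θ₂=-0.178, ω₂=-1.164
apply F[5]=+20.000 → step 6: x=0.143, v=2.450, θ₁=-0.005, ω₁=-2.564, θ₂=-0.202, ω₂=-1.265
apply F[6]=+20.000 → step 7: x=0.196, v=2.881, θ₁=-0.062, ω₁=-3.200, θ₂=-0.228, ω₂=-1.306
apply F[7]=+20.000 → step 8: x=0.258, v=3.308, θ₁=-0.133, ω₁=-3.910, θ₂=-0.254, ω₂=-1.285
apply F[8]=+20.000 → step 9: x=0.328, v=3.716, θ₁=-0.219, ω₁=-4.646, θ₂=-0.279, ω₂=-1.228
apply F[9]=+20.000 → step 10: x=0.406, v=4.085, θ₁=-0.319, ω₁=-5.302, θ₂=-0.303, ω₂=-1.203
apply F[10]=+20.000 → step 11: x=0.491, v=4.400, θ₁=-0.429, ω₁=-5.752, θ₂=-0.328, ω₂=-1.302
apply F[11]=-14.832 → step 12: x=0.576, v=4.047, θ₁=-0.540, ω₁=-5.349, θ₂=-0.355, ω₂=-1.356
apply F[12]=-20.000 → step 13: x=0.652, v=3.628, θ₁=-0.644, ω₁=-4.999, θ₂=-0.382, ω₂=-1.332
apply F[13]=-20.000 → step 14: x=0.721, v=3.230, θ₁=-0.741, ω₁=-4.792, θ₂=-0.408, ω₂=-1.253
apply F[14]=-20.000 → step 15: x=0.782, v=2.844, θ₁=-0.836, ω₁=-4.700, θ₂=-0.432, ω₂=-1.133
apply F[15]=-20.000 → step 16: x=0.835, v=2.464, θ₁=-0.930, ω₁=-4.698, θ₂=-0.453, ω₂=-0.985
apply F[16]=-20.000 → step 17: x=0.880, v=2.085, θ₁=-1.024, ω₁=-4.765, θ₂=-0.471, ω₂=-0.825
apply F[17]=-20.000 → step 18: x=0.918, v=1.701, θ₁=-1.121, ω₁=-4.885, θ₂=-0.486, ω₂=-0.667
apply F[18]=-20.000 → step 19: x=0.948, v=1.311, θ₁=-1.220, ω₁=-5.046, θ₂=-0.498, ω₂=-0.524
apply F[19]=-20.000 → step 20: x=0.971, v=0.911, θ₁=-1.323, ω₁=-5.243, θ₂=-0.507, ω₂=-0.406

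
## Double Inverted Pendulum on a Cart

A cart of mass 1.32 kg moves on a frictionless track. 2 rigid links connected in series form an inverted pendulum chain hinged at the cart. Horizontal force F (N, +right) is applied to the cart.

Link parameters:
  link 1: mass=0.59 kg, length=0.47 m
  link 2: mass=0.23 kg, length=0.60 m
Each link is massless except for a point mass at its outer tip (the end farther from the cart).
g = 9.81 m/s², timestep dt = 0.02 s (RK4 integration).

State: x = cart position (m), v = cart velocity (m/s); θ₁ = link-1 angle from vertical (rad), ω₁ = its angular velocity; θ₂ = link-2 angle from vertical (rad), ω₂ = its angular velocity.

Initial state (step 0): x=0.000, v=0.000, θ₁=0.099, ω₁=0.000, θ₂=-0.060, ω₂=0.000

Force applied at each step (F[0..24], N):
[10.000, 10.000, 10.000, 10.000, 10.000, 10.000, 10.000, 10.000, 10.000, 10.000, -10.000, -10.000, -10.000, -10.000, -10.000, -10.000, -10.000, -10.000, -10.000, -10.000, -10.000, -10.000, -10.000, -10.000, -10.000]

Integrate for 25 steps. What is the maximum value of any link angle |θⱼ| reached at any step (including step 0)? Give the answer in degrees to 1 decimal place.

apply F[0]=+10.000 → step 1: x=0.001, v=0.139, θ₁=0.097, ω₁=-0.226, θ₂=-0.061, ω₂=-0.076
apply F[1]=+10.000 → step 2: x=0.006, v=0.279, θ₁=0.090, ω₁=-0.457, θ₂=-0.063, ω₂=-0.149
apply F[2]=+10.000 → step 3: x=0.013, v=0.419, θ₁=0.078, ω₁=-0.696, θ₂=-0.067, ω₂=-0.219
apply F[3]=+10.000 → step 4: x=0.022, v=0.562, θ₁=0.062, ω₁=-0.947, θ₂=-0.072, ω₂=-0.283
apply F[4]=+10.000 → step 5: x=0.035, v=0.708, θ₁=0.040, ω₁=-1.215, θ₂=-0.078, ω₂=-0.339
apply F[5]=+10.000 → step 6: x=0.051, v=0.856, θ₁=0.013, ω₁=-1.503, θ₂=-0.085, ω₂=-0.384
apply F[6]=+10.000 → step 7: x=0.069, v=1.008, θ₁=-0.020, ω₁=-1.815, θ₂=-0.093, ω₂=-0.418
apply F[7]=+10.000 → step 8: x=0.091, v=1.163, θ₁=-0.059, ω₁=-2.154, θ₂=-0.102, ω₂=-0.439
apply F[8]=+10.000 → step 9: x=0.116, v=1.321, θ₁=-0.106, ω₁=-2.521, θ₂=-0.111, ω₂=-0.446
apply F[9]=+10.000 → step 10: x=0.144, v=1.481, θ₁=-0.161, ω₁=-2.914, θ₂=-0.120, ω₂=-0.442
apply F[10]=-10.000 → step 11: x=0.172, v=1.346, θ₁=-0.217, ω₁=-2.719, θ₂=-0.128, ω₂=-0.421
apply F[11]=-10.000 → step 12: x=0.198, v=1.218, θ₁=-0.270, ω₁=-2.568, θ₂=-0.136, ω₂=-0.381
apply F[12]=-10.000 → step 13: x=0.221, v=1.096, θ₁=-0.320, ω₁=-2.461, θ₂=-0.143, ω₂=-0.323
apply F[13]=-10.000 → step 14: x=0.242, v=0.979, θ₁=-0.368, ω₁=-2.394, θ₂=-0.149, ω₂=-0.247
apply F[14]=-10.000 → step 15: x=0.260, v=0.867, θ₁=-0.416, ω₁=-2.366, θ₂=-0.153, ω₂=-0.155
apply F[15]=-10.000 → step 16: x=0.276, v=0.759, θ₁=-0.463, ω₁=-2.373, θ₂=-0.155, ω₂=-0.047
apply F[16]=-10.000 → step 17: x=0.290, v=0.655, θ₁=-0.511, ω₁=-2.413, θ₂=-0.155, ω₂=0.075
apply F[17]=-10.000 → step 18: x=0.303, v=0.553, θ₁=-0.560, ω₁=-2.484, θ₂=-0.152, ω₂=0.209
apply F[18]=-10.000 → step 19: x=0.313, v=0.452, θ₁=-0.611, ω₁=-2.583, θ₂=-0.147, ω₂=0.354
apply F[19]=-10.000 → step 20: x=0.321, v=0.352, θ₁=-0.663, ω₁=-2.707, θ₂=-0.138, ω₂=0.507
apply F[20]=-10.000 → step 21: x=0.327, v=0.251, θ₁=-0.719, ω₁=-2.854, θ₂=-0.126, ω₂=0.663
apply F[21]=-10.000 → step 22: x=0.331, v=0.148, θ₁=-0.778, ω₁=-3.021, θ₂=-0.111, ω₂=0.821
apply F[22]=-10.000 → step 23: x=0.333, v=0.042, θ₁=-0.840, ω₁=-3.205, θ₂=-0.093, ω₂=0.974
apply F[23]=-10.000 → step 24: x=0.332, v=-0.067, θ₁=-0.906, ω₁=-3.406, θ₂=-0.072, ω₂=1.118
apply F[24]=-10.000 → step 25: x=0.330, v=-0.182, θ₁=-0.976, ω₁=-3.621, θ₂=-0.049, ω₂=1.248
Max |angle| over trajectory = 0.976 rad = 55.9°.

Answer: 55.9°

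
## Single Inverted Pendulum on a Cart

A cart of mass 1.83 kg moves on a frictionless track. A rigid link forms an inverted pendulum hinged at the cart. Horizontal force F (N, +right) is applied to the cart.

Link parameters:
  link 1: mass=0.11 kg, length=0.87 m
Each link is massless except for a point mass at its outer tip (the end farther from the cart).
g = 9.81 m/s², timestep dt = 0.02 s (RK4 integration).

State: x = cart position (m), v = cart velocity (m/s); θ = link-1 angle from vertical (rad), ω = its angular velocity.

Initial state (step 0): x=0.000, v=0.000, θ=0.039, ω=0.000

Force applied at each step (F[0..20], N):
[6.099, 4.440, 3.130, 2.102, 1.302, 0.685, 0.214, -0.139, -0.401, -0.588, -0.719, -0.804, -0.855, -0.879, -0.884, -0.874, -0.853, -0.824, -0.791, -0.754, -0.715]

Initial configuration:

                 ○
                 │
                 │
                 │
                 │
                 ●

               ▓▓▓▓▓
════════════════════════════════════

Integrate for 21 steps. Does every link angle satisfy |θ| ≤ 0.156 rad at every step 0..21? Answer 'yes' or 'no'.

Answer: yes

Derivation:
apply F[0]=+6.099 → step 1: x=0.001, v=0.066, θ=0.038, ω=-0.067
apply F[1]=+4.440 → step 2: x=0.002, v=0.114, θ=0.037, ω=-0.114
apply F[2]=+3.130 → step 3: x=0.005, v=0.148, θ=0.034, ω=-0.145
apply F[3]=+2.102 → step 4: x=0.008, v=0.171, θ=0.031, ω=-0.164
apply F[4]=+1.302 → step 5: x=0.012, v=0.185, θ=0.027, ω=-0.173
apply F[5]=+0.685 → step 6: x=0.016, v=0.192, θ=0.024, ω=-0.175
apply F[6]=+0.214 → step 7: x=0.019, v=0.194, θ=0.021, ω=-0.173
apply F[7]=-0.139 → step 8: x=0.023, v=0.192, θ=0.017, ω=-0.167
apply F[8]=-0.401 → step 9: x=0.027, v=0.187, θ=0.014, ω=-0.158
apply F[9]=-0.588 → step 10: x=0.031, v=0.181, θ=0.011, ω=-0.147
apply F[10]=-0.719 → step 11: x=0.034, v=0.173, θ=0.008, ω=-0.136
apply F[11]=-0.804 → step 12: x=0.038, v=0.164, θ=0.005, ω=-0.124
apply F[12]=-0.855 → step 13: x=0.041, v=0.155, θ=0.003, ω=-0.113
apply F[13]=-0.879 → step 14: x=0.044, v=0.145, θ=0.001, ω=-0.101
apply F[14]=-0.884 → step 15: x=0.047, v=0.135, θ=-0.001, ω=-0.090
apply F[15]=-0.874 → step 16: x=0.049, v=0.126, θ=-0.003, ω=-0.080
apply F[16]=-0.853 → step 17: x=0.052, v=0.117, θ=-0.004, ω=-0.070
apply F[17]=-0.824 → step 18: x=0.054, v=0.108, θ=-0.006, ω=-0.061
apply F[18]=-0.791 → step 19: x=0.056, v=0.099, θ=-0.007, ω=-0.052
apply F[19]=-0.754 → step 20: x=0.058, v=0.091, θ=-0.008, ω=-0.044
apply F[20]=-0.715 → step 21: x=0.060, v=0.083, θ=-0.008, ω=-0.037
Max |angle| over trajectory = 0.039 rad; bound = 0.156 → within bound.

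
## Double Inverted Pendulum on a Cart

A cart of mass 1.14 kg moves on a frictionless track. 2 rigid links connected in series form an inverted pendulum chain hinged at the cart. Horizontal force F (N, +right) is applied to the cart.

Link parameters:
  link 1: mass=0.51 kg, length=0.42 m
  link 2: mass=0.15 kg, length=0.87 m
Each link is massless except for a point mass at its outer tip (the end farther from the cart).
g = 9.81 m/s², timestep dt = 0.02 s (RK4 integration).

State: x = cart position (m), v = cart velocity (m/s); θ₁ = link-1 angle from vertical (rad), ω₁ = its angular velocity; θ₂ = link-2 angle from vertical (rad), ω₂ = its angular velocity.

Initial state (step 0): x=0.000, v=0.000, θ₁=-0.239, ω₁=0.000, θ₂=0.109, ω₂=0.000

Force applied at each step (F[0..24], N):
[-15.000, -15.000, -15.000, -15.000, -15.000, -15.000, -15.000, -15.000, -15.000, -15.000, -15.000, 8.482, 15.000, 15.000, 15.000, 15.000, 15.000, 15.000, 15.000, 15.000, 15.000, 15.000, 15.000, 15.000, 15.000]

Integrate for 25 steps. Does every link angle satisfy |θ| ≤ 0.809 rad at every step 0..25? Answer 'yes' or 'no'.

apply F[0]=-15.000 → step 1: x=-0.002, v=-0.231, θ₁=-0.235, ω₁=0.371, θ₂=0.110, ω₂=0.120
apply F[1]=-15.000 → step 2: x=-0.009, v=-0.463, θ₁=-0.224, ω₁=0.752, θ₂=0.114, ω₂=0.236
apply F[2]=-15.000 → step 3: x=-0.021, v=-0.698, θ₁=-0.205, ω₁=1.150, θ₂=0.120, ω₂=0.346
apply F[3]=-15.000 → step 4: x=-0.037, v=-0.938, θ₁=-0.178, ω₁=1.576, θ₂=0.128, ω₂=0.446
apply F[4]=-15.000 → step 5: x=-0.058, v=-1.182, θ₁=-0.142, ω₁=2.038, θ₂=0.137, ω₂=0.532
apply F[5]=-15.000 → step 6: x=-0.085, v=-1.433, θ₁=-0.096, ω₁=2.545, θ₂=0.149, ω₂=0.600
apply F[6]=-15.000 → step 7: x=-0.116, v=-1.691, θ₁=-0.040, ω₁=3.103, θ₂=0.161, ω₂=0.647
apply F[7]=-15.000 → step 8: x=-0.152, v=-1.953, θ₁=0.028, ω₁=3.714, θ₂=0.174, ω₂=0.673
apply F[8]=-15.000 → step 9: x=-0.194, v=-2.218, θ₁=0.109, ω₁=4.371, θ₂=0.188, ω₂=0.680
apply F[9]=-15.000 → step 10: x=-0.241, v=-2.477, θ₁=0.203, ω₁=5.055, θ₂=0.202, ω₂=0.678
apply F[10]=-15.000 → step 11: x=-0.293, v=-2.722, θ₁=0.311, ω₁=5.733, θ₂=0.215, ω₂=0.688
apply F[11]=+8.482 → step 12: x=-0.346, v=-2.568, θ₁=0.424, ω₁=5.553, θ₂=0.229, ω₂=0.694
apply F[12]=+15.000 → step 13: x=-0.395, v=-2.316, θ₁=0.532, ω₁=5.243, θ₂=0.243, ω₂=0.678
apply F[13]=+15.000 → step 14: x=-0.439, v=-2.076, θ₁=0.634, ω₁=5.037, θ₂=0.256, ω₂=0.643
apply F[14]=+15.000 → step 15: x=-0.478, v=-1.844, θ₁=0.734, ω₁=4.925, θ₂=0.268, ω₂=0.591
apply F[15]=+15.000 → step 16: x=-0.512, v=-1.617, θ₁=0.832, ω₁=4.897, θ₂=0.280, ω₂=0.527
apply F[16]=+15.000 → step 17: x=-0.542, v=-1.392, θ₁=0.930, ω₁=4.944, θ₂=0.289, ω₂=0.455
apply F[17]=+15.000 → step 18: x=-0.568, v=-1.166, θ₁=1.030, ω₁=5.058, θ₂=0.298, ω₂=0.382
apply F[18]=+15.000 → step 19: x=-0.589, v=-0.936, θ₁=1.133, ω₁=5.234, θ₂=0.305, ω₂=0.315
apply F[19]=+15.000 → step 20: x=-0.605, v=-0.697, θ₁=1.240, ω₁=5.469, θ₂=0.310, ω₂=0.262
apply F[20]=+15.000 → step 21: x=-0.617, v=-0.448, θ₁=1.352, ω₁=5.765, θ₂=0.315, ω₂=0.233
apply F[21]=+15.000 → step 22: x=-0.623, v=-0.183, θ₁=1.471, ω₁=6.124, θ₂=0.320, ω₂=0.237
apply F[22]=+15.000 → step 23: x=-0.624, v=0.102, θ₁=1.598, ω₁=6.557, θ₂=0.325, ω₂=0.288
apply F[23]=+15.000 → step 24: x=-0.619, v=0.410, θ₁=1.734, ω₁=7.079, θ₂=0.332, ω₂=0.403
apply F[24]=+15.000 → step 25: x=-0.607, v=0.750, θ₁=1.882, ω₁=7.711, θ₂=0.342, ω₂=0.603
Max |angle| over trajectory = 1.882 rad; bound = 0.809 → exceeded.

Answer: no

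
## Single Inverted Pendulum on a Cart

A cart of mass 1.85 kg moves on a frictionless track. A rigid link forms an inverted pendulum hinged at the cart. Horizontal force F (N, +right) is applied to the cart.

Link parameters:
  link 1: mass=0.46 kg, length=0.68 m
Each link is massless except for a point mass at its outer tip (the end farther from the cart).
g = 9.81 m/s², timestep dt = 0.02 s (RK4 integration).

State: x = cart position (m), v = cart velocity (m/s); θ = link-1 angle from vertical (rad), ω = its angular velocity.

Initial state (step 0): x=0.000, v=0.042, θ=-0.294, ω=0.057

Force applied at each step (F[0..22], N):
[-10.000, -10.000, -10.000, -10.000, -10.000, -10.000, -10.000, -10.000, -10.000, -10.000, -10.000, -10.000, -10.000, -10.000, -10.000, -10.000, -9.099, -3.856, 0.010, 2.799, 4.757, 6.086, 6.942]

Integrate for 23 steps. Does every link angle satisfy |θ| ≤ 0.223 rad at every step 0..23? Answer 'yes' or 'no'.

apply F[0]=-10.000 → step 1: x=-0.000, v=-0.051, θ=-0.292, ω=0.104
apply F[1]=-10.000 → step 2: x=-0.002, v=-0.143, θ=-0.290, ω=0.152
apply F[2]=-10.000 → step 3: x=-0.006, v=-0.236, θ=-0.286, ω=0.201
apply F[3]=-10.000 → step 4: x=-0.011, v=-0.330, θ=-0.282, ω=0.252
apply F[4]=-10.000 → step 5: x=-0.019, v=-0.423, θ=-0.276, ω=0.304
apply F[5]=-10.000 → step 6: x=-0.028, v=-0.517, θ=-0.270, ω=0.360
apply F[6]=-10.000 → step 7: x=-0.040, v=-0.611, θ=-0.262, ω=0.418
apply F[7]=-10.000 → step 8: x=-0.053, v=-0.706, θ=-0.253, ω=0.479
apply F[8]=-10.000 → step 9: x=-0.068, v=-0.801, θ=-0.243, ω=0.544
apply F[9]=-10.000 → step 10: x=-0.085, v=-0.897, θ=-0.231, ω=0.613
apply F[10]=-10.000 → step 11: x=-0.104, v=-0.994, θ=-0.218, ω=0.688
apply F[11]=-10.000 → step 12: x=-0.125, v=-1.091, θ=-0.204, ω=0.767
apply F[12]=-10.000 → step 13: x=-0.147, v=-1.190, θ=-0.187, ω=0.853
apply F[13]=-10.000 → step 14: x=-0.172, v=-1.289, θ=-0.169, ω=0.945
apply F[14]=-10.000 → step 15: x=-0.199, v=-1.389, θ=-0.149, ω=1.045
apply F[15]=-10.000 → step 16: x=-0.228, v=-1.491, θ=-0.128, ω=1.153
apply F[16]=-9.099 → step 17: x=-0.259, v=-1.584, θ=-0.103, ω=1.256
apply F[17]=-3.856 → step 18: x=-0.291, v=-1.622, θ=-0.078, ω=1.285
apply F[18]=+0.010 → step 19: x=-0.323, v=-1.619, θ=-0.053, ω=1.262
apply F[19]=+2.799 → step 20: x=-0.355, v=-1.587, θ=-0.028, ω=1.203
apply F[20]=+4.757 → step 21: x=-0.386, v=-1.534, θ=-0.005, ω=1.122
apply F[21]=+6.086 → step 22: x=-0.416, v=-1.469, θ=0.017, ω=1.027
apply F[22]=+6.942 → step 23: x=-0.445, v=-1.395, θ=0.036, ω=0.926
Max |angle| over trajectory = 0.294 rad; bound = 0.223 → exceeded.

Answer: no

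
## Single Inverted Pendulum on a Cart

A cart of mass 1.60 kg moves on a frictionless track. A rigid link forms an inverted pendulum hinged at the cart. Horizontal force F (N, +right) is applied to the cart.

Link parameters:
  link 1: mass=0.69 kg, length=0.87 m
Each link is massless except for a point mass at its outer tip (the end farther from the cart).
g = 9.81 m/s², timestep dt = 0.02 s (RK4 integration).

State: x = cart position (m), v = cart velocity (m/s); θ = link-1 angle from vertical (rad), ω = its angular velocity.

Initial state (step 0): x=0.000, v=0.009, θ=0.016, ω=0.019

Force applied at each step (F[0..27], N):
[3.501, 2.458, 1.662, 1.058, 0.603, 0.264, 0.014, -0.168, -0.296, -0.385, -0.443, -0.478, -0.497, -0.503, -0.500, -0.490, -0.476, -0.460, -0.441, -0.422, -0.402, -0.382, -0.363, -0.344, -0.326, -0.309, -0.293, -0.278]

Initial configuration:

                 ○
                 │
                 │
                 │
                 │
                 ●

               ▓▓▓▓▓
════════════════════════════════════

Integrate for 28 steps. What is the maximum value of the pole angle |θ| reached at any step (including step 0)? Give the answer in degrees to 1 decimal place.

apply F[0]=+3.501 → step 1: x=0.001, v=0.051, θ=0.016, ω=-0.026
apply F[1]=+2.458 → step 2: x=0.002, v=0.081, θ=0.015, ω=-0.056
apply F[2]=+1.662 → step 3: x=0.004, v=0.100, θ=0.014, ω=-0.076
apply F[3]=+1.058 → step 4: x=0.006, v=0.112, θ=0.012, ω=-0.087
apply F[4]=+0.603 → step 5: x=0.008, v=0.119, θ=0.010, ω=-0.092
apply F[5]=+0.264 → step 6: x=0.011, v=0.122, θ=0.009, ω=-0.092
apply F[6]=+0.014 → step 7: x=0.013, v=0.121, θ=0.007, ω=-0.090
apply F[7]=-0.168 → step 8: x=0.015, v=0.119, θ=0.005, ω=-0.086
apply F[8]=-0.296 → step 9: x=0.018, v=0.114, θ=0.003, ω=-0.080
apply F[9]=-0.385 → step 10: x=0.020, v=0.109, θ=0.002, ω=-0.074
apply F[10]=-0.443 → step 11: x=0.022, v=0.104, θ=0.000, ω=-0.067
apply F[11]=-0.478 → step 12: x=0.024, v=0.098, θ=-0.001, ω=-0.060
apply F[12]=-0.497 → step 13: x=0.026, v=0.092, θ=-0.002, ω=-0.054
apply F[13]=-0.503 → step 14: x=0.028, v=0.086, θ=-0.003, ω=-0.047
apply F[14]=-0.500 → step 15: x=0.029, v=0.080, θ=-0.004, ω=-0.041
apply F[15]=-0.490 → step 16: x=0.031, v=0.074, θ=-0.005, ω=-0.036
apply F[16]=-0.476 → step 17: x=0.032, v=0.068, θ=-0.005, ω=-0.030
apply F[17]=-0.460 → step 18: x=0.034, v=0.063, θ=-0.006, ω=-0.026
apply F[18]=-0.441 → step 19: x=0.035, v=0.058, θ=-0.006, ω=-0.021
apply F[19]=-0.422 → step 20: x=0.036, v=0.053, θ=-0.007, ω=-0.017
apply F[20]=-0.402 → step 21: x=0.037, v=0.049, θ=-0.007, ω=-0.014
apply F[21]=-0.382 → step 22: x=0.038, v=0.045, θ=-0.007, ω=-0.011
apply F[22]=-0.363 → step 23: x=0.039, v=0.041, θ=-0.008, ω=-0.008
apply F[23]=-0.344 → step 24: x=0.040, v=0.037, θ=-0.008, ω=-0.005
apply F[24]=-0.326 → step 25: x=0.040, v=0.034, θ=-0.008, ω=-0.003
apply F[25]=-0.309 → step 26: x=0.041, v=0.031, θ=-0.008, ω=-0.001
apply F[26]=-0.293 → step 27: x=0.042, v=0.028, θ=-0.008, ω=0.000
apply F[27]=-0.278 → step 28: x=0.042, v=0.025, θ=-0.008, ω=0.002
Max |angle| over trajectory = 0.016 rad = 0.9°.

Answer: 0.9°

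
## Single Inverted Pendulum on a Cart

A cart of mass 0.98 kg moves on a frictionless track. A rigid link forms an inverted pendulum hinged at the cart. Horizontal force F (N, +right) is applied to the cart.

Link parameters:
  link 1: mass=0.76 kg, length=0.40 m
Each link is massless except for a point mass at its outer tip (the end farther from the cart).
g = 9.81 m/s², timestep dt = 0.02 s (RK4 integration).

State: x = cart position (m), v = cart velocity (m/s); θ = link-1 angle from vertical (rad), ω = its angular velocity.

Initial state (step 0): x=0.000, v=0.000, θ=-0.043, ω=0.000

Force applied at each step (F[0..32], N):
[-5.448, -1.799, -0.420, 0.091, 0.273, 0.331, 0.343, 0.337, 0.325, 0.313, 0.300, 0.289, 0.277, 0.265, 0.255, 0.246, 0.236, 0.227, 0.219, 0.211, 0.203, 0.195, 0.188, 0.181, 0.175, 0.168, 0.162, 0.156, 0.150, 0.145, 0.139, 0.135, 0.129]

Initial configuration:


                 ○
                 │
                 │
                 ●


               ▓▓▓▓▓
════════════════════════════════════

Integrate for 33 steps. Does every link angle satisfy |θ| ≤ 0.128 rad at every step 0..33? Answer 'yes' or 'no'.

apply F[0]=-5.448 → step 1: x=-0.001, v=-0.105, θ=-0.041, ω=0.241
apply F[1]=-1.799 → step 2: x=-0.003, v=-0.136, θ=-0.035, ω=0.299
apply F[2]=-0.420 → step 3: x=-0.006, v=-0.139, θ=-0.029, ω=0.293
apply F[3]=+0.091 → step 4: x=-0.009, v=-0.133, θ=-0.024, ω=0.265
apply F[4]=+0.273 → step 5: x=-0.011, v=-0.125, θ=-0.019, ω=0.233
apply F[5]=+0.331 → step 6: x=-0.014, v=-0.115, θ=-0.014, ω=0.201
apply F[6]=+0.343 → step 7: x=-0.016, v=-0.106, θ=-0.011, ω=0.173
apply F[7]=+0.337 → step 8: x=-0.018, v=-0.098, θ=-0.007, ω=0.148
apply F[8]=+0.325 → step 9: x=-0.020, v=-0.091, θ=-0.005, ω=0.126
apply F[9]=+0.313 → step 10: x=-0.022, v=-0.084, θ=-0.002, ω=0.107
apply F[10]=+0.300 → step 11: x=-0.023, v=-0.077, θ=-0.000, ω=0.091
apply F[11]=+0.289 → step 12: x=-0.025, v=-0.072, θ=0.001, ω=0.076
apply F[12]=+0.277 → step 13: x=-0.026, v=-0.066, θ=0.003, ω=0.064
apply F[13]=+0.265 → step 14: x=-0.028, v=-0.061, θ=0.004, ω=0.053
apply F[14]=+0.255 → step 15: x=-0.029, v=-0.057, θ=0.005, ω=0.044
apply F[15]=+0.246 → step 16: x=-0.030, v=-0.052, θ=0.006, ω=0.036
apply F[16]=+0.236 → step 17: x=-0.031, v=-0.049, θ=0.006, ω=0.029
apply F[17]=+0.227 → step 18: x=-0.032, v=-0.045, θ=0.007, ω=0.023
apply F[18]=+0.219 → step 19: x=-0.033, v=-0.041, θ=0.007, ω=0.018
apply F[19]=+0.211 → step 20: x=-0.033, v=-0.038, θ=0.007, ω=0.013
apply F[20]=+0.203 → step 21: x=-0.034, v=-0.035, θ=0.008, ω=0.009
apply F[21]=+0.195 → step 22: x=-0.035, v=-0.032, θ=0.008, ω=0.006
apply F[22]=+0.188 → step 23: x=-0.035, v=-0.030, θ=0.008, ω=0.003
apply F[23]=+0.181 → step 24: x=-0.036, v=-0.027, θ=0.008, ω=0.001
apply F[24]=+0.175 → step 25: x=-0.037, v=-0.025, θ=0.008, ω=-0.001
apply F[25]=+0.168 → step 26: x=-0.037, v=-0.023, θ=0.008, ω=-0.003
apply F[26]=+0.162 → step 27: x=-0.037, v=-0.021, θ=0.008, ω=-0.004
apply F[27]=+0.156 → step 28: x=-0.038, v=-0.019, θ=0.008, ω=-0.005
apply F[28]=+0.150 → step 29: x=-0.038, v=-0.017, θ=0.008, ω=-0.006
apply F[29]=+0.145 → step 30: x=-0.039, v=-0.015, θ=0.007, ω=-0.007
apply F[30]=+0.139 → step 31: x=-0.039, v=-0.013, θ=0.007, ω=-0.008
apply F[31]=+0.135 → step 32: x=-0.039, v=-0.012, θ=0.007, ω=-0.008
apply F[32]=+0.129 → step 33: x=-0.039, v=-0.010, θ=0.007, ω=-0.009
Max |angle| over trajectory = 0.043 rad; bound = 0.128 → within bound.

Answer: yes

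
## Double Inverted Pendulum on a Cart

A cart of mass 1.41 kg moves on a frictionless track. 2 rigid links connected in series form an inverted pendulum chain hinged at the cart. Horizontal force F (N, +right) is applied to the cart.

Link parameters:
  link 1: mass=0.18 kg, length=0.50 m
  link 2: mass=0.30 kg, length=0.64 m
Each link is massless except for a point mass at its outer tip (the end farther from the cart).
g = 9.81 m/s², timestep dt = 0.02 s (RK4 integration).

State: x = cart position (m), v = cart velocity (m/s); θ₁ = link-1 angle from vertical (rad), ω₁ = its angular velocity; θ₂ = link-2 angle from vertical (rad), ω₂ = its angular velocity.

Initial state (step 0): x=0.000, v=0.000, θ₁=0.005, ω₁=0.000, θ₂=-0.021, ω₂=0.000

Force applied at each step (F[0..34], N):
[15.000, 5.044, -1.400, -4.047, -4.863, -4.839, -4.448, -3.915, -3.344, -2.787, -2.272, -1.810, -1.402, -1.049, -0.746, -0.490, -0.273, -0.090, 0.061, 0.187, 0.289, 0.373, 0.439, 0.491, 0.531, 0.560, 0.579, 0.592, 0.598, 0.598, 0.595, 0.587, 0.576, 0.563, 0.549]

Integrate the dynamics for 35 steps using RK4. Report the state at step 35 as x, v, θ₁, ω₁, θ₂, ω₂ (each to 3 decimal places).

Answer: x=-0.067, v=-0.107, θ₁=0.014, ω₁=0.019, θ₂=0.009, ω₂=0.031

Derivation:
apply F[0]=+15.000 → step 1: x=0.002, v=0.213, θ₁=0.001, ω₁=-0.407, θ₂=-0.021, ω₂=-0.020
apply F[1]=+5.044 → step 2: x=0.007, v=0.284, θ₁=-0.009, ω₁=-0.541, θ₂=-0.022, ω₂=-0.035
apply F[2]=-1.400 → step 3: x=0.013, v=0.265, θ₁=-0.019, ω₁=-0.503, θ₂=-0.023, ω₂=-0.041
apply F[3]=-4.047 → step 4: x=0.017, v=0.210, θ₁=-0.028, ω₁=-0.401, θ₂=-0.023, ω₂=-0.041
apply F[4]=-4.863 → step 5: x=0.021, v=0.143, θ₁=-0.035, ω₁=-0.285, θ₂=-0.024, ω₂=-0.034
apply F[5]=-4.839 → step 6: x=0.023, v=0.077, θ₁=-0.039, ω₁=-0.176, θ₂=-0.025, ω₂=-0.024
apply F[6]=-4.448 → step 7: x=0.024, v=0.016, θ₁=-0.042, ω₁=-0.082, θ₂=-0.025, ω₂=-0.011
apply F[7]=-3.915 → step 8: x=0.024, v=-0.036, θ₁=-0.043, ω₁=-0.005, θ₂=-0.025, ω₂=0.004
apply F[8]=-3.344 → step 9: x=0.023, v=-0.081, θ₁=-0.042, ω₁=0.056, θ₂=-0.025, ω₂=0.018
apply F[9]=-2.787 → step 10: x=0.021, v=-0.118, θ₁=-0.041, ω₁=0.102, θ₂=-0.024, ω₂=0.032
apply F[10]=-2.272 → step 11: x=0.018, v=-0.147, θ₁=-0.038, ω₁=0.135, θ₂=-0.024, ω₂=0.045
apply F[11]=-1.810 → step 12: x=0.015, v=-0.171, θ₁=-0.036, ω₁=0.158, θ₂=-0.023, ω₂=0.056
apply F[12]=-1.402 → step 13: x=0.011, v=-0.188, θ₁=-0.032, ω₁=0.172, θ₂=-0.021, ω₂=0.066
apply F[13]=-1.049 → step 14: x=0.007, v=-0.201, θ₁=-0.029, ω₁=0.179, θ₂=-0.020, ω₂=0.074
apply F[14]=-0.746 → step 15: x=0.003, v=-0.210, θ₁=-0.025, ω₁=0.181, θ₂=-0.018, ω₂=0.080
apply F[15]=-0.490 → step 16: x=-0.001, v=-0.215, θ₁=-0.022, ω₁=0.179, θ₂=-0.017, ω₂=0.085
apply F[16]=-0.273 → step 17: x=-0.005, v=-0.218, θ₁=-0.018, ω₁=0.174, θ₂=-0.015, ω₂=0.088
apply F[17]=-0.090 → step 18: x=-0.010, v=-0.218, θ₁=-0.015, ω₁=0.167, θ₂=-0.013, ω₂=0.090
apply F[18]=+0.061 → step 19: x=-0.014, v=-0.216, θ₁=-0.011, ω₁=0.158, θ₂=-0.011, ω₂=0.090
apply F[19]=+0.187 → step 20: x=-0.018, v=-0.213, θ₁=-0.008, ω₁=0.148, θ₂=-0.010, ω₂=0.090
apply F[20]=+0.289 → step 21: x=-0.023, v=-0.208, θ₁=-0.005, ω₁=0.137, θ₂=-0.008, ω₂=0.088
apply F[21]=+0.373 → step 22: x=-0.027, v=-0.203, θ₁=-0.003, ω₁=0.126, θ₂=-0.006, ω₂=0.086
apply F[22]=+0.439 → step 23: x=-0.031, v=-0.196, θ₁=-0.000, ω₁=0.115, θ₂=-0.004, ω₂=0.083
apply F[23]=+0.491 → step 24: x=-0.035, v=-0.190, θ₁=0.002, ω₁=0.105, θ₂=-0.003, ω₂=0.079
apply F[24]=+0.531 → step 25: x=-0.038, v=-0.182, θ₁=0.004, ω₁=0.094, θ₂=-0.001, ω₂=0.075
apply F[25]=+0.560 → step 26: x=-0.042, v=-0.175, θ₁=0.006, ω₁=0.084, θ₂=0.000, ω₂=0.071
apply F[26]=+0.579 → step 27: x=-0.045, v=-0.167, θ₁=0.007, ω₁=0.075, θ₂=0.002, ω₂=0.067
apply F[27]=+0.592 → step 28: x=-0.048, v=-0.159, θ₁=0.009, ω₁=0.066, θ₂=0.003, ω₂=0.062
apply F[28]=+0.598 → step 29: x=-0.052, v=-0.151, θ₁=0.010, ω₁=0.057, θ₂=0.004, ω₂=0.057
apply F[29]=+0.598 → step 30: x=-0.055, v=-0.143, θ₁=0.011, ω₁=0.049, θ₂=0.005, ω₂=0.053
apply F[30]=+0.595 → step 31: x=-0.057, v=-0.136, θ₁=0.012, ω₁=0.042, θ₂=0.006, ω₂=0.048
apply F[31]=+0.587 → step 32: x=-0.060, v=-0.128, θ₁=0.013, ω₁=0.036, θ₂=0.007, ω₂=0.044
apply F[32]=+0.576 → step 33: x=-0.062, v=-0.121, θ₁=0.013, ω₁=0.030, θ₂=0.008, ω₂=0.039
apply F[33]=+0.563 → step 34: x=-0.065, v=-0.114, θ₁=0.014, ω₁=0.024, θ₂=0.009, ω₂=0.035
apply F[34]=+0.549 → step 35: x=-0.067, v=-0.107, θ₁=0.014, ω₁=0.019, θ₂=0.009, ω₂=0.031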